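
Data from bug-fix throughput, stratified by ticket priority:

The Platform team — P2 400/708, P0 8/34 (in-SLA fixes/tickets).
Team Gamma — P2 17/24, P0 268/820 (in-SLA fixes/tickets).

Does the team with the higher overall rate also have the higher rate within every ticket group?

No

P2: the Platform team 400/708 = 56.5%, Team Gamma 17/24 = 70.8% → Team Gamma
P0: the Platform team 8/34 = 23.5%, Team Gamma 268/820 = 32.7% → Team Gamma
Overall: the Platform team 408/742 = 55.0%, Team Gamma 285/844 = 33.8% → the Platform team
Team Gamma wins each ticket group but the Platform team wins overall — the comparison reverses. Team Gamma's tickets skew toward P0, which has a lower base rate.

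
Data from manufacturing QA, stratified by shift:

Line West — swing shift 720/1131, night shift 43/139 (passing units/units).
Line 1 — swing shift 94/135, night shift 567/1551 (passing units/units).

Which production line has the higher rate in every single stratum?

Swing shift: Line West 720/1131 = 63.7%, Line 1 94/135 = 69.6% → Line 1
Night shift: Line West 43/139 = 30.9%, Line 1 567/1551 = 36.6% → Line 1
Line 1 has the higher rate in both groups.

Line 1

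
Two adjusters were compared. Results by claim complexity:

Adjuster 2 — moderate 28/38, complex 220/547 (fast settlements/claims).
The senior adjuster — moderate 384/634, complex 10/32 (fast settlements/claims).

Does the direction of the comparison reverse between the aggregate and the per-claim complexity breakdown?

Yes

Moderate: Adjuster 2 28/38 = 73.7%, the senior adjuster 384/634 = 60.6% → Adjuster 2
Complex: Adjuster 2 220/547 = 40.2%, the senior adjuster 10/32 = 31.2% → Adjuster 2
Overall: Adjuster 2 248/585 = 42.4%, the senior adjuster 394/666 = 59.2% → the senior adjuster
Adjuster 2 wins each claim group but the senior adjuster wins overall — the comparison reverses. Adjuster 2's claims skew toward complex, which has a lower base rate.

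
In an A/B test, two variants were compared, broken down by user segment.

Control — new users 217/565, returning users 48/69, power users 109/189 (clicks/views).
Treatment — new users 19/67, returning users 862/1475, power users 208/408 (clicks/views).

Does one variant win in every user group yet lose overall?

Yes

New users: Control 217/565 = 38.4%, Treatment 19/67 = 28.4% → Control
Returning users: Control 48/69 = 69.6%, Treatment 862/1475 = 58.4% → Control
Power users: Control 109/189 = 57.7%, Treatment 208/408 = 51.0% → Control
Overall: Control 374/823 = 45.4%, Treatment 1089/1950 = 55.8% → Treatment
Control wins each user group but Treatment wins overall — the comparison reverses. Control's views skew toward new users, which has a lower base rate.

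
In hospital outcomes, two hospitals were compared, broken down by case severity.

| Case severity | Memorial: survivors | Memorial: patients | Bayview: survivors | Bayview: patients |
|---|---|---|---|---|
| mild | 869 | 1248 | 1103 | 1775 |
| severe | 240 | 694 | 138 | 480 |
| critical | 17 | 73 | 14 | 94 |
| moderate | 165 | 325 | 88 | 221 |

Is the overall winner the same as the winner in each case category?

Mild: Memorial 869/1248 = 69.6%, Bayview 1103/1775 = 62.1% → Memorial
Severe: Memorial 240/694 = 34.6%, Bayview 138/480 = 28.8% → Memorial
Critical: Memorial 17/73 = 23.3%, Bayview 14/94 = 14.9% → Memorial
Moderate: Memorial 165/325 = 50.8%, Bayview 88/221 = 39.8% → Memorial
Overall: Memorial 1291/2340 = 55.2%, Bayview 1343/2570 = 52.3% → Memorial
Memorial wins overall and in every case group — no reversal.

Yes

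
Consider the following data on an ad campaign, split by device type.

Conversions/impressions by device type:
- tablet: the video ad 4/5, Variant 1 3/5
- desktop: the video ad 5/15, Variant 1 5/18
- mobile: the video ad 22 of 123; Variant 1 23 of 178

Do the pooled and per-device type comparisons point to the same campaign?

Tablet: the video ad 4/5 = 80.0%, Variant 1 3/5 = 60.0% → the video ad
Desktop: the video ad 5/15 = 33.3%, Variant 1 5/18 = 27.8% → the video ad
Mobile: the video ad 22/123 = 17.9%, Variant 1 23/178 = 12.9% → the video ad
Overall: the video ad 31/143 = 21.7%, Variant 1 31/201 = 15.4% → the video ad
The video ad wins overall and in every device group — no reversal.

Yes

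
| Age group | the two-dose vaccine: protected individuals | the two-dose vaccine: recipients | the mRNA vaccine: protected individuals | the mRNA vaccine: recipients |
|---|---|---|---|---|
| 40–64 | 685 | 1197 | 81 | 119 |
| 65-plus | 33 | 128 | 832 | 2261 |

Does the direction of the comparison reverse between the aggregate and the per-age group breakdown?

Yes

40–64: the two-dose vaccine 685/1197 = 57.2%, the mRNA vaccine 81/119 = 68.1% → the mRNA vaccine
65-plus: the two-dose vaccine 33/128 = 25.8%, the mRNA vaccine 832/2261 = 36.8% → the mRNA vaccine
Overall: the two-dose vaccine 718/1325 = 54.2%, the mRNA vaccine 913/2380 = 38.4% → the two-dose vaccine
The mRNA vaccine wins each age group but the two-dose vaccine wins overall — the comparison reverses. The mRNA vaccine's recipients skew toward 65-plus, which has a lower base rate.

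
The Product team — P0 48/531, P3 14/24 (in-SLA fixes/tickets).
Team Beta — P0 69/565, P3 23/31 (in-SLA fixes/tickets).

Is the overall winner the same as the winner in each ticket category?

Yes

P0: the Product team 48/531 = 9.0%, Team Beta 69/565 = 12.2% → Team Beta
P3: the Product team 14/24 = 58.3%, Team Beta 23/31 = 74.2% → Team Beta
Overall: the Product team 62/555 = 11.2%, Team Beta 92/596 = 15.4% → Team Beta
Team Beta wins overall and in every ticket group — no reversal.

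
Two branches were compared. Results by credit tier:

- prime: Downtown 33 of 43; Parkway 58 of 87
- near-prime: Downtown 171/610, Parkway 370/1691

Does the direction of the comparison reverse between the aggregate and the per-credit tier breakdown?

No

Prime: Downtown 33/43 = 76.7%, Parkway 58/87 = 66.7% → Downtown
Near-prime: Downtown 171/610 = 28.0%, Parkway 370/1691 = 21.9% → Downtown
Overall: Downtown 204/653 = 31.2%, Parkway 428/1778 = 24.1% → Downtown
Downtown wins overall and in every credit group — no reversal.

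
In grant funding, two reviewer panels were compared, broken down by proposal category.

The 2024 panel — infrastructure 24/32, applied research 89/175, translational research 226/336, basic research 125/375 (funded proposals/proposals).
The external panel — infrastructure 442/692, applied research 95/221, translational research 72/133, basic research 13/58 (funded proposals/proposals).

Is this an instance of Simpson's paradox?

Yes

Infrastructure: the 2024 panel 24/32 = 75.0%, the external panel 442/692 = 63.9% → the 2024 panel
Applied research: the 2024 panel 89/175 = 50.9%, the external panel 95/221 = 43.0% → the 2024 panel
Translational research: the 2024 panel 226/336 = 67.3%, the external panel 72/133 = 54.1% → the 2024 panel
Basic research: the 2024 panel 125/375 = 33.3%, the external panel 13/58 = 22.4% → the 2024 panel
Overall: the 2024 panel 464/918 = 50.5%, the external panel 622/1104 = 56.3% → the external panel
The 2024 panel wins each proposal group but the external panel wins overall — the comparison reverses. The 2024 panel's proposals skew toward basic research, which has a lower base rate.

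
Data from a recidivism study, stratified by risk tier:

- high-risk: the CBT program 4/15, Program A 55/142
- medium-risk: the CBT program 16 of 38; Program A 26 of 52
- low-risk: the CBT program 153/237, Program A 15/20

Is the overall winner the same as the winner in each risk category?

High-risk: the CBT program 4/15 = 26.7%, Program A 55/142 = 38.7% → Program A
Medium-risk: the CBT program 16/38 = 42.1%, Program A 26/52 = 50.0% → Program A
Low-risk: the CBT program 153/237 = 64.6%, Program A 15/20 = 75.0% → Program A
Overall: the CBT program 173/290 = 59.7%, Program A 96/214 = 44.9% → the CBT program
Program A wins each risk group but the CBT program wins overall — the comparison reverses. Program A's participants skew toward high-risk, which has a lower base rate.

No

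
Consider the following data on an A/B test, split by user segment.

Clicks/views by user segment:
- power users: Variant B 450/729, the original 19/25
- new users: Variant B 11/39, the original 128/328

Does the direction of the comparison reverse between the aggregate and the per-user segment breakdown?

Power users: Variant B 450/729 = 61.7%, the original 19/25 = 76.0% → the original
New users: Variant B 11/39 = 28.2%, the original 128/328 = 39.0% → the original
Overall: Variant B 461/768 = 60.0%, the original 147/353 = 41.6% → Variant B
The original wins each user group but Variant B wins overall — the comparison reverses. The original's views skew toward new users, which has a lower base rate.

Yes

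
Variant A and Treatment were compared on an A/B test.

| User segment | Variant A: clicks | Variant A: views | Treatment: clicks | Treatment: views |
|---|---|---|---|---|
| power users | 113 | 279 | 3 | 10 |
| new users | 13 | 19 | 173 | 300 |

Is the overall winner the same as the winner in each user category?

No

Power users: Variant A 113/279 = 40.5%, Treatment 3/10 = 30.0% → Variant A
New users: Variant A 13/19 = 68.4%, Treatment 173/300 = 57.7% → Variant A
Overall: Variant A 126/298 = 42.3%, Treatment 176/310 = 56.8% → Treatment
Variant A wins each user group but Treatment wins overall — the comparison reverses. Variant A's views skew toward power users, which has a lower base rate.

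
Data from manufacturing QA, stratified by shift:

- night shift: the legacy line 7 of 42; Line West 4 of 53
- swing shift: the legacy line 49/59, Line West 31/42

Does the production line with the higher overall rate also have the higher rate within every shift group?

Yes

Night shift: the legacy line 7/42 = 16.7%, Line West 4/53 = 7.5% → the legacy line
Swing shift: the legacy line 49/59 = 83.1%, Line West 31/42 = 73.8% → the legacy line
Overall: the legacy line 56/101 = 55.4%, Line West 35/95 = 36.8% → the legacy line
The legacy line wins overall and in every shift group — no reversal.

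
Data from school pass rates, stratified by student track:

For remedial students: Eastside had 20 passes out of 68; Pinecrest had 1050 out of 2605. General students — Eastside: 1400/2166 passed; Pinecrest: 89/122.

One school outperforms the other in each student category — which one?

Remedial: Eastside 20/68 = 29.4%, Pinecrest 1050/2605 = 40.3% → Pinecrest
General: Eastside 1400/2166 = 64.6%, Pinecrest 89/122 = 73.0% → Pinecrest
Pinecrest has the higher rate in both groups.

Pinecrest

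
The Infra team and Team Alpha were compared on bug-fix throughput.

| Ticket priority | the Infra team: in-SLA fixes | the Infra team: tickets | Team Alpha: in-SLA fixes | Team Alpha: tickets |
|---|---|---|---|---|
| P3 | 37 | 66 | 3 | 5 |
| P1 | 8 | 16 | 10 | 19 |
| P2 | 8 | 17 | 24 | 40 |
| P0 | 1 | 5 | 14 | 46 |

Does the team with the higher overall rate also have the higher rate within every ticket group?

No

P3: the Infra team 37/66 = 56.1%, Team Alpha 3/5 = 60.0% → Team Alpha
P1: the Infra team 8/16 = 50.0%, Team Alpha 10/19 = 52.6% → Team Alpha
P2: the Infra team 8/17 = 47.1%, Team Alpha 24/40 = 60.0% → Team Alpha
P0: the Infra team 1/5 = 20.0%, Team Alpha 14/46 = 30.4% → Team Alpha
Overall: the Infra team 54/104 = 51.9%, Team Alpha 51/110 = 46.4% → the Infra team
Team Alpha wins each ticket group but the Infra team wins overall — the comparison reverses. Team Alpha's tickets skew toward P0, which has a lower base rate.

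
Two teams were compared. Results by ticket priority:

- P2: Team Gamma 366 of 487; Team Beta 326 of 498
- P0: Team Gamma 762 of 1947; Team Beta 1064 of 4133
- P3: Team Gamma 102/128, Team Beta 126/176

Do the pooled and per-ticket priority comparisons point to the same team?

Yes

P2: Team Gamma 366/487 = 75.2%, Team Beta 326/498 = 65.5% → Team Gamma
P0: Team Gamma 762/1947 = 39.1%, Team Beta 1064/4133 = 25.7% → Team Gamma
P3: Team Gamma 102/128 = 79.7%, Team Beta 126/176 = 71.6% → Team Gamma
Overall: Team Gamma 1230/2562 = 48.0%, Team Beta 1516/4807 = 31.5% → Team Gamma
Team Gamma wins overall and in every ticket group — no reversal.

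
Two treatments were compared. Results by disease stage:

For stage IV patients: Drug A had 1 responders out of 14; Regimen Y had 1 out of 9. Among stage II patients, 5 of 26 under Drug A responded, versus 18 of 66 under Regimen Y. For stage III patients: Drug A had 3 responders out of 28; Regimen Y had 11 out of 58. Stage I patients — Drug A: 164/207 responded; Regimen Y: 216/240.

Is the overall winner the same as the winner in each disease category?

Stage IV: Drug A 1/14 = 7.1%, Regimen Y 1/9 = 11.1% → Regimen Y
Stage II: Drug A 5/26 = 19.2%, Regimen Y 18/66 = 27.3% → Regimen Y
Stage III: Drug A 3/28 = 10.7%, Regimen Y 11/58 = 19.0% → Regimen Y
Stage I: Drug A 164/207 = 79.2%, Regimen Y 216/240 = 90.0% → Regimen Y
Overall: Drug A 173/275 = 62.9%, Regimen Y 246/373 = 66.0% → Regimen Y
Regimen Y wins overall and in every disease group — no reversal.

Yes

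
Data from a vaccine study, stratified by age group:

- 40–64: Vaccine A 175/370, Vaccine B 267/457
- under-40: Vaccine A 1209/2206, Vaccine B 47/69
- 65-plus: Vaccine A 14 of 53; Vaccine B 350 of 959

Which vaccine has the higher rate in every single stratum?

Vaccine B

40–64: Vaccine A 175/370 = 47.3%, Vaccine B 267/457 = 58.4% → Vaccine B
Under-40: Vaccine A 1209/2206 = 54.8%, Vaccine B 47/69 = 68.1% → Vaccine B
65-plus: Vaccine A 14/53 = 26.4%, Vaccine B 350/959 = 36.5% → Vaccine B
Vaccine B has the higher rate in all 3 groups.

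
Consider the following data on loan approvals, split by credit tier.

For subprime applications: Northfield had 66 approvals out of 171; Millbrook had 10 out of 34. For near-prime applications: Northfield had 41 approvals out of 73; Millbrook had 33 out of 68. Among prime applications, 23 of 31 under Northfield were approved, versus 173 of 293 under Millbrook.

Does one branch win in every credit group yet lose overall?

Subprime: Northfield 66/171 = 38.6%, Millbrook 10/34 = 29.4% → Northfield
Near-prime: Northfield 41/73 = 56.2%, Millbrook 33/68 = 48.5% → Northfield
Prime: Northfield 23/31 = 74.2%, Millbrook 173/293 = 59.0% → Northfield
Overall: Northfield 130/275 = 47.3%, Millbrook 216/395 = 54.7% → Millbrook
Northfield wins each credit group but Millbrook wins overall — the comparison reverses. Northfield's applications skew toward subprime, which has a lower base rate.

Yes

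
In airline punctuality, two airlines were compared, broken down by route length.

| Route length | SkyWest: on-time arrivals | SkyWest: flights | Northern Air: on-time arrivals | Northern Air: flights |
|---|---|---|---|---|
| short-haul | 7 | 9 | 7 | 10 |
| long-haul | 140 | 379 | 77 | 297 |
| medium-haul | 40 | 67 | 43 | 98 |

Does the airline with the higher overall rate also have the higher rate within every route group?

Short-haul: SkyWest 7/9 = 77.8%, Northern Air 7/10 = 70.0% → SkyWest
Long-haul: SkyWest 140/379 = 36.9%, Northern Air 77/297 = 25.9% → SkyWest
Medium-haul: SkyWest 40/67 = 59.7%, Northern Air 43/98 = 43.9% → SkyWest
Overall: SkyWest 187/455 = 41.1%, Northern Air 127/405 = 31.4% → SkyWest
SkyWest wins overall and in every route group — no reversal.

Yes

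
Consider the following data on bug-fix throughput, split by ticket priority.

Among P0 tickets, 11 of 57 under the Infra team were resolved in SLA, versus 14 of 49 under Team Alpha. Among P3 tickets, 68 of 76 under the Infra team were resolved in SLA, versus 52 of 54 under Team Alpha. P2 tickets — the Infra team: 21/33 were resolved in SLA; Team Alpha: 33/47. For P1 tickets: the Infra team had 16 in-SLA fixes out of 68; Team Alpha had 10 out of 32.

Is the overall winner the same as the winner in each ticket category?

P0: the Infra team 11/57 = 19.3%, Team Alpha 14/49 = 28.6% → Team Alpha
P3: the Infra team 68/76 = 89.5%, Team Alpha 52/54 = 96.3% → Team Alpha
P2: the Infra team 21/33 = 63.6%, Team Alpha 33/47 = 70.2% → Team Alpha
P1: the Infra team 16/68 = 23.5%, Team Alpha 10/32 = 31.2% → Team Alpha
Overall: the Infra team 116/234 = 49.6%, Team Alpha 109/182 = 59.9% → Team Alpha
Team Alpha wins overall and in every ticket group — no reversal.

Yes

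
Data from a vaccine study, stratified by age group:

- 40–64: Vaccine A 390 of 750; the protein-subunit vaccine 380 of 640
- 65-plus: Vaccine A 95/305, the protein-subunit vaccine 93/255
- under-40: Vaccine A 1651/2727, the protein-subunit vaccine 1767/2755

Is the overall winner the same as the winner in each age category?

Yes

40–64: Vaccine A 390/750 = 52.0%, the protein-subunit vaccine 380/640 = 59.4% → the protein-subunit vaccine
65-plus: Vaccine A 95/305 = 31.1%, the protein-subunit vaccine 93/255 = 36.5% → the protein-subunit vaccine
Under-40: Vaccine A 1651/2727 = 60.5%, the protein-subunit vaccine 1767/2755 = 64.1% → the protein-subunit vaccine
Overall: Vaccine A 2136/3782 = 56.5%, the protein-subunit vaccine 2240/3650 = 61.4% → the protein-subunit vaccine
The protein-subunit vaccine wins overall and in every age group — no reversal.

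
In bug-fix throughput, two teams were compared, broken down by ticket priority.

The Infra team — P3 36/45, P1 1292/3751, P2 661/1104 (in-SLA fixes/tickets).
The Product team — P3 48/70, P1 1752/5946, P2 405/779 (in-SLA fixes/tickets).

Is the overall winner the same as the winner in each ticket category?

P3: the Infra team 36/45 = 80.0%, the Product team 48/70 = 68.6% → the Infra team
P1: the Infra team 1292/3751 = 34.4%, the Product team 1752/5946 = 29.5% → the Infra team
P2: the Infra team 661/1104 = 59.9%, the Product team 405/779 = 52.0% → the Infra team
Overall: the Infra team 1989/4900 = 40.6%, the Product team 2205/6795 = 32.5% → the Infra team
The Infra team wins overall and in every ticket group — no reversal.

Yes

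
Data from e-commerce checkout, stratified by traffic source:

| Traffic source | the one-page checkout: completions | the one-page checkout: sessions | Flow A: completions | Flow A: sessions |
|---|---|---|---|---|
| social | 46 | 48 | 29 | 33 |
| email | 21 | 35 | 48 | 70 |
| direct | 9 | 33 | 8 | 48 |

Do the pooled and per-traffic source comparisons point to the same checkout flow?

Social: the one-page checkout 46/48 = 95.8%, Flow A 29/33 = 87.9% → the one-page checkout
Email: the one-page checkout 21/35 = 60.0%, Flow A 48/70 = 68.6% → Flow A
Direct: the one-page checkout 9/33 = 27.3%, Flow A 8/48 = 16.7% → the one-page checkout
Overall: the one-page checkout 76/116 = 65.5%, Flow A 85/151 = 56.3% → the one-page checkout
Neither sweeps: the one-page checkout wins 2 of 3 groups, Flow A wins 1. The one-page checkout wins overall but not every group — no Simpson reversal.

No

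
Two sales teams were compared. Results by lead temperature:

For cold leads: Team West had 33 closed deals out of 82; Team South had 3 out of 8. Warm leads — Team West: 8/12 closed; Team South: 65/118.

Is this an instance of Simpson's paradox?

Cold: Team West 33/82 = 40.2%, Team South 3/8 = 37.5% → Team West
Warm: Team West 8/12 = 66.7%, Team South 65/118 = 55.1% → Team West
Overall: Team West 41/94 = 43.6%, Team South 68/126 = 54.0% → Team South
Team West wins each lead group but Team South wins overall — the comparison reverses. Team West's leads skew toward cold, which has a lower base rate.

Yes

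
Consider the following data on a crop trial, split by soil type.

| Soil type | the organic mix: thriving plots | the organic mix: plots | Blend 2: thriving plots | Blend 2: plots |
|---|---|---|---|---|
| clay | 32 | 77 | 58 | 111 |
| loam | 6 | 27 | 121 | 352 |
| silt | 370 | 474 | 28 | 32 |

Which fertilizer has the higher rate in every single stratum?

Clay: the organic mix 32/77 = 41.6%, Blend 2 58/111 = 52.3% → Blend 2
Loam: the organic mix 6/27 = 22.2%, Blend 2 121/352 = 34.4% → Blend 2
Silt: the organic mix 370/474 = 78.1%, Blend 2 28/32 = 87.5% → Blend 2
Blend 2 has the higher rate in all 3 groups.

Blend 2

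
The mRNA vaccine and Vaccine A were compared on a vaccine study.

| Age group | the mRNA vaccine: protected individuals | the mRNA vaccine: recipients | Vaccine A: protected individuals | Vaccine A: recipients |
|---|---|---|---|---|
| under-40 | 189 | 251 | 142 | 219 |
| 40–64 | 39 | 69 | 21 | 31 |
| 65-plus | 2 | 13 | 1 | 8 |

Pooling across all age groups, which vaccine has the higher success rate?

Under-40: the mRNA vaccine 189/251 = 75.3%, Vaccine A 142/219 = 64.8% → the mRNA vaccine
40–64: the mRNA vaccine 39/69 = 56.5%, Vaccine A 21/31 = 67.7% → Vaccine A
65-plus: the mRNA vaccine 2/13 = 15.4%, Vaccine A 1/8 = 12.5% → the mRNA vaccine
Overall: the mRNA vaccine 230/333 = 69.1%, Vaccine A 164/258 = 63.6% → the mRNA vaccine
(Neither sweeps every age group, but the mRNA vaccine has the higher pooled rate.)

the mRNA vaccine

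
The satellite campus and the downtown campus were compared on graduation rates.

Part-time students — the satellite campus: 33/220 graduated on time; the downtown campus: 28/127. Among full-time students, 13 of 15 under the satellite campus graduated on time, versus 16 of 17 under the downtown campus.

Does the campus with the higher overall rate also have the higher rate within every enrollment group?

Part-time: the satellite campus 33/220 = 15.0%, the downtown campus 28/127 = 22.0% → the downtown campus
Full-time: the satellite campus 13/15 = 86.7%, the downtown campus 16/17 = 94.1% → the downtown campus
Overall: the satellite campus 46/235 = 19.6%, the downtown campus 44/144 = 30.6% → the downtown campus
The downtown campus wins overall and in every enrollment group — no reversal.

Yes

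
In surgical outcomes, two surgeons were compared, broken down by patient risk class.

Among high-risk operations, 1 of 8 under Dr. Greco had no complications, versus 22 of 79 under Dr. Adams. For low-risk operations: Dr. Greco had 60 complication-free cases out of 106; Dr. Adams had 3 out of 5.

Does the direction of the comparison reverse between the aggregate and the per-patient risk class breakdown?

High-risk: Dr. Greco 1/8 = 12.5%, Dr. Adams 22/79 = 27.8% → Dr. Adams
Low-risk: Dr. Greco 60/106 = 56.6%, Dr. Adams 3/5 = 60.0% → Dr. Adams
Overall: Dr. Greco 61/114 = 53.5%, Dr. Adams 25/84 = 29.8% → Dr. Greco
Dr. Adams wins each patient risk group but Dr. Greco wins overall — the comparison reverses. Dr. Adams's operations skew toward high-risk, which has a lower base rate.

Yes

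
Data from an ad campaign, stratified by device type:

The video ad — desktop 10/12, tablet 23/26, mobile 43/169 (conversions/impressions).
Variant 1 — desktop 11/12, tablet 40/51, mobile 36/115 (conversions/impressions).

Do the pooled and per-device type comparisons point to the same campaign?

No

Desktop: the video ad 10/12 = 83.3%, Variant 1 11/12 = 91.7% → Variant 1
Tablet: the video ad 23/26 = 88.5%, Variant 1 40/51 = 78.4% → the video ad
Mobile: the video ad 43/169 = 25.4%, Variant 1 36/115 = 31.3% → Variant 1
Overall: the video ad 76/207 = 36.7%, Variant 1 87/178 = 48.9% → Variant 1
Neither sweeps: the video ad wins 1 of 3 groups, Variant 1 wins 2. Variant 1 wins overall but not every group — no Simpson reversal.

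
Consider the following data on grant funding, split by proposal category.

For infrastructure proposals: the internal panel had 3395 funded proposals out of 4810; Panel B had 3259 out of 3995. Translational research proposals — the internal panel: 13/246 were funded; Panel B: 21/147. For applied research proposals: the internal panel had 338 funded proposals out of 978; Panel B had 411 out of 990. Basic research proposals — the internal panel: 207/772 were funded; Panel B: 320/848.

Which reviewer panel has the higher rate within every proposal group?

Panel B

Infrastructure: the internal panel 3395/4810 = 70.6%, Panel B 3259/3995 = 81.6% → Panel B
Translational research: the internal panel 13/246 = 5.3%, Panel B 21/147 = 14.3% → Panel B
Applied research: the internal panel 338/978 = 34.6%, Panel B 411/990 = 41.5% → Panel B
Basic research: the internal panel 207/772 = 26.8%, Panel B 320/848 = 37.7% → Panel B
Panel B has the higher rate in all 4 groups.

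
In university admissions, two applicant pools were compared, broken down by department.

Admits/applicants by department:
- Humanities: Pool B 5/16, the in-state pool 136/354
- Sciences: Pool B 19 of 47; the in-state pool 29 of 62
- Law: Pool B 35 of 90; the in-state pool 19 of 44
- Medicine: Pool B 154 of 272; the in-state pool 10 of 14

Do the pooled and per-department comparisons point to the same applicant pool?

No

Humanities: Pool B 5/16 = 31.2%, the in-state pool 136/354 = 38.4% → the in-state pool
Sciences: Pool B 19/47 = 40.4%, the in-state pool 29/62 = 46.8% → the in-state pool
Law: Pool B 35/90 = 38.9%, the in-state pool 19/44 = 43.2% → the in-state pool
Medicine: Pool B 154/272 = 56.6%, the in-state pool 10/14 = 71.4% → the in-state pool
Overall: Pool B 213/425 = 50.1%, the in-state pool 194/474 = 40.9% → Pool B
The in-state pool wins each department group but Pool B wins overall — the comparison reverses. The in-state pool's applicants skew toward Humanities, which has a lower base rate.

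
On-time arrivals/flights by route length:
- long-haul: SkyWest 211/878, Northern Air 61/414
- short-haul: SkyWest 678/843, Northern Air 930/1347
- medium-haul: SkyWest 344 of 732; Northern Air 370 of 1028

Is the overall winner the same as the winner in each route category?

Yes

Long-haul: SkyWest 211/878 = 24.0%, Northern Air 61/414 = 14.7% → SkyWest
Short-haul: SkyWest 678/843 = 80.4%, Northern Air 930/1347 = 69.0% → SkyWest
Medium-haul: SkyWest 344/732 = 47.0%, Northern Air 370/1028 = 36.0% → SkyWest
Overall: SkyWest 1233/2453 = 50.3%, Northern Air 1361/2789 = 48.8% → SkyWest
SkyWest wins overall and in every route group — no reversal.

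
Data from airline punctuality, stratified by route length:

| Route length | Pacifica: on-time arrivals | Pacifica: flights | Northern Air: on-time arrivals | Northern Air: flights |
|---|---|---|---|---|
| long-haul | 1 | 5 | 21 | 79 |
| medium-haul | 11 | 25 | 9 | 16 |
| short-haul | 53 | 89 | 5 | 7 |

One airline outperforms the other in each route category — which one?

Long-haul: Pacifica 1/5 = 20.0%, Northern Air 21/79 = 26.6% → Northern Air
Medium-haul: Pacifica 11/25 = 44.0%, Northern Air 9/16 = 56.2% → Northern Air
Short-haul: Pacifica 53/89 = 59.6%, Northern Air 5/7 = 71.4% → Northern Air
Northern Air has the higher rate in all 3 groups.

Northern Air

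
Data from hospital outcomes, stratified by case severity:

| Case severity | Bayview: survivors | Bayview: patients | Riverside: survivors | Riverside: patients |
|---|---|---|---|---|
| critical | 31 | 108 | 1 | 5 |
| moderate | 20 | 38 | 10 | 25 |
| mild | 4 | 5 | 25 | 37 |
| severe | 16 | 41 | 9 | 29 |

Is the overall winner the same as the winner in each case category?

Critical: Bayview 31/108 = 28.7%, Riverside 1/5 = 20.0% → Bayview
Moderate: Bayview 20/38 = 52.6%, Riverside 10/25 = 40.0% → Bayview
Mild: Bayview 4/5 = 80.0%, Riverside 25/37 = 67.6% → Bayview
Severe: Bayview 16/41 = 39.0%, Riverside 9/29 = 31.0% → Bayview
Overall: Bayview 71/192 = 37.0%, Riverside 45/96 = 46.9% → Riverside
Bayview wins each case group but Riverside wins overall — the comparison reverses. Bayview's patients skew toward critical, which has a lower base rate.

No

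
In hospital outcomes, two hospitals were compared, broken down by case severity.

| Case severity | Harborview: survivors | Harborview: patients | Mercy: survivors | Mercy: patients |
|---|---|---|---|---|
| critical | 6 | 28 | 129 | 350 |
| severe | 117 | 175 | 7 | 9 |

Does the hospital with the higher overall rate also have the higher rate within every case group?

No

Critical: Harborview 6/28 = 21.4%, Mercy 129/350 = 36.9% → Mercy
Severe: Harborview 117/175 = 66.9%, Mercy 7/9 = 77.8% → Mercy
Overall: Harborview 123/203 = 60.6%, Mercy 136/359 = 37.9% → Harborview
Mercy wins each case group but Harborview wins overall — the comparison reverses. Mercy's patients skew toward critical, which has a lower base rate.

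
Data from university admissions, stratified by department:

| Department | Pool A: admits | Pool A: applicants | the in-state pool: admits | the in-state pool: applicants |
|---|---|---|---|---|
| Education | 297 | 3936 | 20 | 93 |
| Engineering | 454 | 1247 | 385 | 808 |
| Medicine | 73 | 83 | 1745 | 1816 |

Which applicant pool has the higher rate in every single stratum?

Education: Pool A 297/3936 = 7.5%, the in-state pool 20/93 = 21.5% → the in-state pool
Engineering: Pool A 454/1247 = 36.4%, the in-state pool 385/808 = 47.6% → the in-state pool
Medicine: Pool A 73/83 = 88.0%, the in-state pool 1745/1816 = 96.1% → the in-state pool
The in-state pool has the higher rate in all 3 groups.

the in-state pool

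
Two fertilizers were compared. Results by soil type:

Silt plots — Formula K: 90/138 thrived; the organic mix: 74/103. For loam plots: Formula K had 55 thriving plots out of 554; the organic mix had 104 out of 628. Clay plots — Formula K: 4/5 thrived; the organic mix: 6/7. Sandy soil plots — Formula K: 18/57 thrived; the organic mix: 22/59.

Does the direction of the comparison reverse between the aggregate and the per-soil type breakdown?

Silt: Formula K 90/138 = 65.2%, the organic mix 74/103 = 71.8% → the organic mix
Loam: Formula K 55/554 = 9.9%, the organic mix 104/628 = 16.6% → the organic mix
Clay: Formula K 4/5 = 80.0%, the organic mix 6/7 = 85.7% → the organic mix
Sandy soil: Formula K 18/57 = 31.6%, the organic mix 22/59 = 37.3% → the organic mix
Overall: Formula K 167/754 = 22.1%, the organic mix 206/797 = 25.8% → the organic mix
The organic mix wins overall and in every soil group — no reversal.

No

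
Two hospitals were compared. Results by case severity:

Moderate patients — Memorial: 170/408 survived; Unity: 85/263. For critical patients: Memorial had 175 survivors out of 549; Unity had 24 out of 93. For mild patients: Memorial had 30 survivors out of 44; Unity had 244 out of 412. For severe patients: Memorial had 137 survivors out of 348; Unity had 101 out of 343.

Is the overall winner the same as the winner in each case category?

Moderate: Memorial 170/408 = 41.7%, Unity 85/263 = 32.3% → Memorial
Critical: Memorial 175/549 = 31.9%, Unity 24/93 = 25.8% → Memorial
Mild: Memorial 30/44 = 68.2%, Unity 244/412 = 59.2% → Memorial
Severe: Memorial 137/348 = 39.4%, Unity 101/343 = 29.4% → Memorial
Overall: Memorial 512/1349 = 38.0%, Unity 454/1111 = 40.9% → Unity
Memorial wins each case group but Unity wins overall — the comparison reverses. Memorial's patients skew toward critical, which has a lower base rate.

No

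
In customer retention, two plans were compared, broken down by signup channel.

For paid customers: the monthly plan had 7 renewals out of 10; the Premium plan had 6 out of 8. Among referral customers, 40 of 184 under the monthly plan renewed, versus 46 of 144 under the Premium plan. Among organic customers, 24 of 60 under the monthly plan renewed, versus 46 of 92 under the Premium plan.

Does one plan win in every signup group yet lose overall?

Paid: the monthly plan 7/10 = 70.0%, the Premium plan 6/8 = 75.0% → the Premium plan
Referral: the monthly plan 40/184 = 21.7%, the Premium plan 46/144 = 31.9% → the Premium plan
Organic: the monthly plan 24/60 = 40.0%, the Premium plan 46/92 = 50.0% → the Premium plan
Overall: the monthly plan 71/254 = 28.0%, the Premium plan 98/244 = 40.2% → the Premium plan
The Premium plan wins overall and in every signup group — no reversal.

No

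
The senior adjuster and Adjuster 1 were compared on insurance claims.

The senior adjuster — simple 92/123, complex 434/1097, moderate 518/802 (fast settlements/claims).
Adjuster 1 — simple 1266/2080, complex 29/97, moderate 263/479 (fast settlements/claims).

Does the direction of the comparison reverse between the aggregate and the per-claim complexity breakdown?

Yes

Simple: the senior adjuster 92/123 = 74.8%, Adjuster 1 1266/2080 = 60.9% → the senior adjuster
Complex: the senior adjuster 434/1097 = 39.6%, Adjuster 1 29/97 = 29.9% → the senior adjuster
Moderate: the senior adjuster 518/802 = 64.6%, Adjuster 1 263/479 = 54.9% → the senior adjuster
Overall: the senior adjuster 1044/2022 = 51.6%, Adjuster 1 1558/2656 = 58.7% → Adjuster 1
The senior adjuster wins each claim group but Adjuster 1 wins overall — the comparison reverses. The senior adjuster's claims skew toward complex, which has a lower base rate.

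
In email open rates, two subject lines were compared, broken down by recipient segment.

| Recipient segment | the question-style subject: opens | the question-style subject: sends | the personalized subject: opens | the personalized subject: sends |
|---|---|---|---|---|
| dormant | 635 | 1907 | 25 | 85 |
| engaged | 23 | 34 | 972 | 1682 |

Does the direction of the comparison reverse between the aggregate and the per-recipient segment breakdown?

Yes

Dormant: the question-style subject 635/1907 = 33.3%, the personalized subject 25/85 = 29.4% → the question-style subject
Engaged: the question-style subject 23/34 = 67.6%, the personalized subject 972/1682 = 57.8% → the question-style subject
Overall: the question-style subject 658/1941 = 33.9%, the personalized subject 997/1767 = 56.4% → the personalized subject
The question-style subject wins each recipient group but the personalized subject wins overall — the comparison reverses. The question-style subject's sends skew toward dormant, which has a lower base rate.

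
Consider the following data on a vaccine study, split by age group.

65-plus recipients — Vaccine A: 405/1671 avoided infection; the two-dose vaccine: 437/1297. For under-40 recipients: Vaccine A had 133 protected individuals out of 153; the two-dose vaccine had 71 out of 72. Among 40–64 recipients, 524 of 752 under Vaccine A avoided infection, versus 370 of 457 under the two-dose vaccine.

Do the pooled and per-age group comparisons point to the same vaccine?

65-plus: Vaccine A 405/1671 = 24.2%, the two-dose vaccine 437/1297 = 33.7% → the two-dose vaccine
Under-40: Vaccine A 133/153 = 86.9%, the two-dose vaccine 71/72 = 98.6% → the two-dose vaccine
40–64: Vaccine A 524/752 = 69.7%, the two-dose vaccine 370/457 = 81.0% → the two-dose vaccine
Overall: Vaccine A 1062/2576 = 41.2%, the two-dose vaccine 878/1826 = 48.1% → the two-dose vaccine
The two-dose vaccine wins overall and in every age group — no reversal.

Yes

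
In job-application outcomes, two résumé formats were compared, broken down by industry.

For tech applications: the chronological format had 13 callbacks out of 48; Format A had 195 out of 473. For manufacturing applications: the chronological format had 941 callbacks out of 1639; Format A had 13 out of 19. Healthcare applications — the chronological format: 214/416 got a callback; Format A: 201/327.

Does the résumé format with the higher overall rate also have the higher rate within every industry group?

Tech: the chronological format 13/48 = 27.1%, Format A 195/473 = 41.2% → Format A
Manufacturing: the chronological format 941/1639 = 57.4%, Format A 13/19 = 68.4% → Format A
Healthcare: the chronological format 214/416 = 51.4%, Format A 201/327 = 61.5% → Format A
Overall: the chronological format 1168/2103 = 55.5%, Format A 409/819 = 49.9% → the chronological format
Format A wins each industry group but the chronological format wins overall — the comparison reverses. Format A's applications skew toward tech, which has a lower base rate.

No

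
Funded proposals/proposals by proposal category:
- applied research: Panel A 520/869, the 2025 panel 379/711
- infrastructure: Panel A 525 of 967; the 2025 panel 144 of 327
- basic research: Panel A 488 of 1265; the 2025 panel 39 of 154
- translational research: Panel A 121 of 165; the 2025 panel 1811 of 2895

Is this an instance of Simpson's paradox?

Yes

Applied research: Panel A 520/869 = 59.8%, the 2025 panel 379/711 = 53.3% → Panel A
Infrastructure: Panel A 525/967 = 54.3%, the 2025 panel 144/327 = 44.0% → Panel A
Basic research: Panel A 488/1265 = 38.6%, the 2025 panel 39/154 = 25.3% → Panel A
Translational research: Panel A 121/165 = 73.3%, the 2025 panel 1811/2895 = 62.6% → Panel A
Overall: Panel A 1654/3266 = 50.6%, the 2025 panel 2373/4087 = 58.1% → the 2025 panel
Panel A wins each proposal group but the 2025 panel wins overall — the comparison reverses. Panel A's proposals skew toward basic research, which has a lower base rate.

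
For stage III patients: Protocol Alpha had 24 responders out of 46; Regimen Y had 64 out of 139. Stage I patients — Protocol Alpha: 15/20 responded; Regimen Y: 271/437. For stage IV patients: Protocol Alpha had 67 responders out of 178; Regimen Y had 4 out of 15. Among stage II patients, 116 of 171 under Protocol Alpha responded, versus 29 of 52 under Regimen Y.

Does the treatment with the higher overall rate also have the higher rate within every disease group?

No

Stage III: Protocol Alpha 24/46 = 52.2%, Regimen Y 64/139 = 46.0% → Protocol Alpha
Stage I: Protocol Alpha 15/20 = 75.0%, Regimen Y 271/437 = 62.0% → Protocol Alpha
Stage IV: Protocol Alpha 67/178 = 37.6%, Regimen Y 4/15 = 26.7% → Protocol Alpha
Stage II: Protocol Alpha 116/171 = 67.8%, Regimen Y 29/52 = 55.8% → Protocol Alpha
Overall: Protocol Alpha 222/415 = 53.5%, Regimen Y 368/643 = 57.2% → Regimen Y
Protocol Alpha wins each disease group but Regimen Y wins overall — the comparison reverses. Protocol Alpha's patients skew toward stage IV, which has a lower base rate.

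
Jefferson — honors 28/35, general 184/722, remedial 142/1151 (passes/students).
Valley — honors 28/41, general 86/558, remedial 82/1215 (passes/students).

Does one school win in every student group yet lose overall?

Honors: Jefferson 28/35 = 80.0%, Valley 28/41 = 68.3% → Jefferson
General: Jefferson 184/722 = 25.5%, Valley 86/558 = 15.4% → Jefferson
Remedial: Jefferson 142/1151 = 12.3%, Valley 82/1215 = 6.7% → Jefferson
Overall: Jefferson 354/1908 = 18.6%, Valley 196/1814 = 10.8% → Jefferson
Jefferson wins overall and in every student group — no reversal.

No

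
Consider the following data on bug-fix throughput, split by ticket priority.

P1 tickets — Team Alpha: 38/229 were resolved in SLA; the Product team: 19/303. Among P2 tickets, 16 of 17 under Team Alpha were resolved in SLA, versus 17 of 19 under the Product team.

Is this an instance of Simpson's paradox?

No

P1: Team Alpha 38/229 = 16.6%, the Product team 19/303 = 6.3% → Team Alpha
P2: Team Alpha 16/17 = 94.1%, the Product team 17/19 = 89.5% → Team Alpha
Overall: Team Alpha 54/246 = 22.0%, the Product team 36/322 = 11.2% → Team Alpha
Team Alpha wins overall and in every ticket group — no reversal.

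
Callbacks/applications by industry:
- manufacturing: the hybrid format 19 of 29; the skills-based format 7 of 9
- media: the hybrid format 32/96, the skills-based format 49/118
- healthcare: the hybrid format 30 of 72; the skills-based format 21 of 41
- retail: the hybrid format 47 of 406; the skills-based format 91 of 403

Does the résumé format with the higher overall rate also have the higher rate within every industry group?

Manufacturing: the hybrid format 19/29 = 65.5%, the skills-based format 7/9 = 77.8% → the skills-based format
Media: the hybrid format 32/96 = 33.3%, the skills-based format 49/118 = 41.5% → the skills-based format
Healthcare: the hybrid format 30/72 = 41.7%, the skills-based format 21/41 = 51.2% → the skills-based format
Retail: the hybrid format 47/406 = 11.6%, the skills-based format 91/403 = 22.6% → the skills-based format
Overall: the hybrid format 128/603 = 21.2%, the skills-based format 168/571 = 29.4% → the skills-based format
The skills-based format wins overall and in every industry group — no reversal.

Yes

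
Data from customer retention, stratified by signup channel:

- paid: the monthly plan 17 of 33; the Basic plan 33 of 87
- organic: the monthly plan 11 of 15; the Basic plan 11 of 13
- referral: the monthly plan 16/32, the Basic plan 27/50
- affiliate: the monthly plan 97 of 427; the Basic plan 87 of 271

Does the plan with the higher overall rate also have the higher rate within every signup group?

No

Paid: the monthly plan 17/33 = 51.5%, the Basic plan 33/87 = 37.9% → the monthly plan
Organic: the monthly plan 11/15 = 73.3%, the Basic plan 11/13 = 84.6% → the Basic plan
Referral: the monthly plan 16/32 = 50.0%, the Basic plan 27/50 = 54.0% → the Basic plan
Affiliate: the monthly plan 97/427 = 22.7%, the Basic plan 87/271 = 32.1% → the Basic plan
Overall: the monthly plan 141/507 = 27.8%, the Basic plan 158/421 = 37.5% → the Basic plan
Neither sweeps: the monthly plan wins 1 of 4 groups, the Basic plan wins 3. The Basic plan wins overall but not every group — no Simpson reversal.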